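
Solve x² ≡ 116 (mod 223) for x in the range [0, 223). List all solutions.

Since 223 ≡ 3 (mod 4), a square root of 116 is 116^((223+1)/4) = 116^56 mod 223.
Repeated squaring: 116^2≡76, 116^4≡201, 116^8≡38, 116^16≡106, 116^32≡86 (mod 223).
116^56 = 116^(32+16+8) ≡ 89 (mod 223).
Check: 89² = 7921 ≡ 116 (mod 223). The two roots are 89 and 134.

89, 134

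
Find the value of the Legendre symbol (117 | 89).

-1

First reduce: 117 ≡ 28 (mod 89).
Pull out 2^2: since 89 ≡ 1 (mod 8), (2/89) = +1, so (2/89)^2 = +1.
Reciprocity: 7 ≡ 3 and 89 ≡ 1 (mod 4), so (7/89) = +(89/7).
Reduce top mod 7: now compute (5/7).
Reciprocity: 5 ≡ 1 and 7 ≡ 3 (mod 4), so (5/7) = +(7/5).
Reduce top mod 5: now compute (2/5).
Pull out 2: since 5 ≡ 5 (mod 8), (2/5) = -1.
Reached (1/5) = 1. Collecting the sign flips along the way, the symbol is -1.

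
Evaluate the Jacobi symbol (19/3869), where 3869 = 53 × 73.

-1

Reciprocity: 19 ≡ 3 and 3869 ≡ 1 (mod 4), so (19/3869) = +(3869/19).
Reduce top mod 19: now compute (12/19).
Pull out 2^2: since 19 ≡ 3 (mod 8), (2/19) = -1, so (2/19)^2 = +1.
Reciprocity: 3 ≡ 3 and 19 ≡ 3 (mod 4), so (3/19) = −(19/3).
Reduce top mod 3: now compute (1/3).
Reached (1/3) = 1. Collecting the sign flips along the way, the symbol is -1.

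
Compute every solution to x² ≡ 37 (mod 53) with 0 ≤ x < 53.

53 ≡ 1 (mod 4), so we find a root by search.
Trying successive values, 14² = 196 ≡ 37 (mod 53). The other root is 53 − 14 = 39.

14, 39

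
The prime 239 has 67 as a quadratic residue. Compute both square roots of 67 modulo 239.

Since 239 ≡ 3 (mod 4), a square root of 67 is 67^((239+1)/4) = 67^60 mod 239.
Repeated squaring: 67^2≡187, 67^4≡75, 67^8≡128, 67^16≡132, 67^32≡216 (mod 239).
67^60 = 67^(32+16+8+4) ≡ 211 (mod 239).
Check: 211² = 44521 ≡ 67 (mod 239). The two roots are 28 and 211.

28, 211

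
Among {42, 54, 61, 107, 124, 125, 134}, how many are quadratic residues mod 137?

2

(42/137) = -1 → non-residue.
(54/137) = -1 → non-residue.
(61/137) = +1 → QR.
(107/137) = +1 → QR.
(124/137) = -1 → non-residue.
(125/137) = -1 → non-residue.
(134/137) = -1 → non-residue.
Total quadratic residues among the 7: 2.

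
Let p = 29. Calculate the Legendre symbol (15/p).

-1

Euler's criterion: (15/29) ≡ 15^14 (mod 29).
15^2 ≡ 22 (mod 29)
15^4 ≡ 20 (mod 29)
15^8 ≡ 23 (mod 29)
15^14 = 15^(8+4+2) ≡ 28 (mod 29).
Result is 28 ≡ −1, so (15/29) = −1.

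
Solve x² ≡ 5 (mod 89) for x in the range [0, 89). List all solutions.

19, 70

89 ≡ 1 (mod 4), so we find a root by search.
Trying successive values, 19² = 361 ≡ 5 (mod 89). The other root is 89 − 19 = 70.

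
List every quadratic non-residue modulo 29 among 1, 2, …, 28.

2 3 8 10 11 12 14 15 17 18 19 21 26 27

Square k = 1,…,14 (k and 29−k give the same square):
1²=1, 2²=4, 3²=9, 4²=16, 5²=25, 6²≡7, 7²≡20, 8²≡6, 9²≡23, 10²≡13, 11²≡5, 12²≡28, 13²≡24, 14²≡22 (mod 29).
The residues are {1, 4, 5, 6, 7, 9, 13, 16, 20, 22, 23, 24, 25, 28}; the non-residues are the remaining 14 nonzero classes.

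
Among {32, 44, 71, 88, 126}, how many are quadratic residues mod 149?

(32/149) = -1 → non-residue.
(44/149) = -1 → non-residue.
(71/149) = -1 → non-residue.
(88/149) = +1 → QR.
(126/149) = -1 → non-residue.
Total quadratic residues among the 5: 1.

1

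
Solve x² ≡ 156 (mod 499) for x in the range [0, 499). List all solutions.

125, 374

Since 499 ≡ 3 (mod 4), a square root of 156 is 156^((499+1)/4) = 156^125 mod 499.
Repeated squaring: 156^2≡384, 156^4≡251, 156^8≡127, 156^16≡161, 156^32≡472, 156^64≡230 (mod 499).
156^125 = 156^(64+32+16+8+4+1) ≡ 125 (mod 499).
Check: 125² = 15625 ≡ 156 (mod 499). The two roots are 125 and 374.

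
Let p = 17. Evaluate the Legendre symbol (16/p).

Pull out 2^4: since 17 ≡ 1 (mod 8), (2/17) = +1, so (2/17)^4 = +1.
Reached (1/17) = 1. Collecting the sign flips along the way, the symbol is +1.

1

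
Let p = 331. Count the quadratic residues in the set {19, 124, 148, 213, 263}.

2

(19/331) = +1 → QR.
(124/331) = +1 → QR.
(148/331) = -1 → non-residue.
(213/331) = -1 → non-residue.
(263/331) = -1 → non-residue.
Total quadratic residues among the 5: 2.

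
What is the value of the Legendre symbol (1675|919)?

First reduce: 1675 ≡ 756 (mod 919).
Pull out 2^2: since 919 ≡ 7 (mod 8), (2/919) = +1, so (2/919)^2 = +1.
Reciprocity: 189 ≡ 1 and 919 ≡ 3 (mod 4), so (189/919) = +(919/189).
Reduce top mod 189: now compute (163/189).
Reciprocity: 163 ≡ 3 and 189 ≡ 1 (mod 4), so (163/189) = +(189/163).
Reduce top mod 163: now compute (26/163).
Pull out 2: since 163 ≡ 3 (mod 8), (2/163) = -1.
Reciprocity: 13 ≡ 1 and 163 ≡ 3 (mod 4), so (13/163) = +(163/13).
Reduce top mod 13: now compute (7/13).
Reciprocity: 7 ≡ 3 and 13 ≡ 1 (mod 4), so (7/13) = +(13/7).
Reduce top mod 7: now compute (6/7).
Pull out 2: since 7 ≡ 7 (mod 8), (2/7) = +1.
Reciprocity: 3 ≡ 3 and 7 ≡ 3 (mod 4), so (3/7) = −(7/3).
Reduce top mod 3: now compute (1/3).
Reached (1/3) = 1. Collecting the sign flips along the way, the symbol is +1.

1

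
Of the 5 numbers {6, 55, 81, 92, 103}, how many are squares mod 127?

(6/127) = -1 → non-residue.
(55/127) = -1 → non-residue.
(81/127) = +1 → QR.
(92/127) = -1 → non-residue.
(103/127) = +1 → QR.
Total quadratic residues among the 5: 2.

2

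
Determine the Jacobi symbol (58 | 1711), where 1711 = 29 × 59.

Pull out 2: since 1711 ≡ 7 (mod 8), (2/1711) = +1.
Reciprocity: 29 ≡ 1 and 1711 ≡ 3 (mod 4), so (29/1711) = +(1711/29).
Reduce top mod 29: now compute (0/29).
Top reduces to 0: gcd > 1, so the symbol is 0.

0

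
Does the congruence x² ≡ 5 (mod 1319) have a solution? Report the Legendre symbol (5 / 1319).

Reciprocity: 5 ≡ 1 and 1319 ≡ 3 (mod 4), so (5/1319) = +(1319/5).
Reduce top mod 5: now compute (4/5).
Pull out 2^2: since 5 ≡ 5 (mod 8), (2/5) = -1, so (2/5)^2 = +1.
Reached (1/5) = 1. Collecting the sign flips along the way, the symbol is +1.

1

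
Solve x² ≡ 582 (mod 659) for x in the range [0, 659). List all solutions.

228, 431

Since 659 ≡ 3 (mod 4), a square root of 582 is 582^((659+1)/4) = 582^165 mod 659.
Repeated squaring: 582^2≡657, 582^4≡4, 582^8≡16, 582^16≡256, 582^32≡295, 582^64≡37, 582^128≡51 (mod 659).
582^165 = 582^(128+32+4+1) ≡ 228 (mod 659).
Check: 228² = 51984 ≡ 582 (mod 659). The two roots are 228 and 431.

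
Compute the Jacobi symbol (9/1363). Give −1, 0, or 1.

Reciprocity: 9 ≡ 1 and 1363 ≡ 3 (mod 4), so (9/1363) = +(1363/9).
Reduce top mod 9: now compute (4/9).
Pull out 2^2: since 9 ≡ 1 (mod 8), (2/9) = +1, so (2/9)^2 = +1.
Reached (1/9) = 1. Collecting the sign flips along the way, the symbol is +1.

1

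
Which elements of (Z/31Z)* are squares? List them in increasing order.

1 2 4 5 7 8 9 10 14 16 18 19 20 25 28

Square k = 1,…,15 (k and 31−k give the same square):
1²=1, 2²=4, 3²=9, 4²=16, 5²=25, 6²≡5, 7²≡18, 8²≡2, 9²≡19, 10²≡7, 11²≡28, 12²≡20, 13²≡14, 14²≡10, 15²≡8 (mod 31).
So the quadratic residues mod 31 are {1, 2, 4, 5, 7, 8, 9, 10, 14, 16, 18, 19, 20, 25, 28}.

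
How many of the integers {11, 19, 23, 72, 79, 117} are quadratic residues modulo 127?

(11/127) = +1 → QR.
(19/127) = +1 → QR.
(23/127) = -1 → non-residue.
(72/127) = +1 → QR.
(79/127) = +1 → QR.
(117/127) = +1 → QR.
Total quadratic residues among the 6: 5.

5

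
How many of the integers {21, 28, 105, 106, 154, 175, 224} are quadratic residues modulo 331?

3

(21/331) = +1 → QR.
(28/331) = -1 → non-residue.
(105/331) = +1 → QR.
(106/331) = -1 → non-residue.
(154/331) = -1 → non-residue.
(175/331) = -1 → non-residue.
(224/331) = +1 → QR.
Total quadratic residues among the 7: 3.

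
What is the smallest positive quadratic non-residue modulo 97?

(2/97) = +1, so 2 is a residue.
(3/97) = +1, so 3 is a residue.
(4/97) = +1, so 4 is a residue.
(5/97) = −1, so 5 is the smallest positive non-residue mod 97.

5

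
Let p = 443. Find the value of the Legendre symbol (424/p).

1

Euler's criterion: (424/443) ≡ 424^221 (mod 443).
424^2 ≡ 361 (mod 443)
424^4 ≡ 79 (mod 443)
424^8 ≡ 39 (mod 443)
424^16 ≡ 192 (mod 443)
424^32 ≡ 95 (mod 443)
424^64 ≡ 165 (mod 443)
424^128 ≡ 202 (mod 443)
424^221 = 424^(128+64+16+8+4+1) ≡ 1 (mod 443).
Result is 1, so (424/443) = 1.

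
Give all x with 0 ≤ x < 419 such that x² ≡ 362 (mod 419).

Since 419 ≡ 3 (mod 4), a square root of 362 is 362^((419+1)/4) = 362^105 mod 419.
Repeated squaring: 362^2≡316, 362^4≡134, 362^8≡358, 362^16≡369, 362^32≡405, 362^64≡196 (mod 419).
362^105 = 362^(64+32+8+1) ≡ 161 (mod 419).
Check: 161² = 25921 ≡ 362 (mod 419). The two roots are 161 and 258.

161, 258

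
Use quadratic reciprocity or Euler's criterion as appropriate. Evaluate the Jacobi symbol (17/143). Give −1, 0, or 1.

Reciprocity: 17 ≡ 1 and 143 ≡ 3 (mod 4), so (17/143) = +(143/17).
Reduce top mod 17: now compute (7/17).
Reciprocity: 7 ≡ 3 and 17 ≡ 1 (mod 4), so (7/17) = +(17/7).
Reduce top mod 7: now compute (3/7).
Reciprocity: 3 ≡ 3 and 7 ≡ 3 (mod 4), so (3/7) = −(7/3).
Reduce top mod 3: now compute (1/3).
Reached (1/3) = 1. Collecting the sign flips along the way, the symbol is -1.

-1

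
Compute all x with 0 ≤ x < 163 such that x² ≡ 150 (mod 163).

65, 98

Since 163 ≡ 3 (mod 4), a square root of 150 is 150^((163+1)/4) = 150^41 mod 163.
Repeated squaring: 150^2≡6, 150^4≡36, 150^8≡155, 150^16≡64, 150^32≡21 (mod 163).
150^41 = 150^(32+8+1) ≡ 65 (mod 163).
Check: 65² = 4225 ≡ 150 (mod 163). The two roots are 65 and 98.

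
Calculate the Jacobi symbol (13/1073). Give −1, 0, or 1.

Reciprocity: 13 ≡ 1 and 1073 ≡ 1 (mod 4), so (13/1073) = +(1073/13).
Reduce top mod 13: now compute (7/13).
Reciprocity: 7 ≡ 3 and 13 ≡ 1 (mod 4), so (7/13) = +(13/7).
Reduce top mod 7: now compute (6/7).
Pull out 2: since 7 ≡ 7 (mod 8), (2/7) = +1.
Reciprocity: 3 ≡ 3 and 7 ≡ 3 (mod 4), so (3/7) = −(7/3).
Reduce top mod 3: now compute (1/3).
Reached (1/3) = 1. Collecting the sign flips along the way, the symbol is -1.

-1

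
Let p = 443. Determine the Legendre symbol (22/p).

1

Euler's criterion: (22/443) ≡ 22^221 (mod 443).
22^2 ≡ 41 (mod 443)
22^4 ≡ 352 (mod 443)
22^8 ≡ 307 (mod 443)
22^16 ≡ 333 (mod 443)
22^32 ≡ 139 (mod 443)
22^64 ≡ 272 (mod 443)
22^128 ≡ 3 (mod 443)
22^221 = 22^(128+64+16+8+4+1) ≡ 1 (mod 443).
Result is 1, so (22/443) = 1.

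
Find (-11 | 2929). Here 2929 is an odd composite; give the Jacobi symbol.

1

First reduce: -11 ≡ 2918 (mod 2929).
Pull out 2: since 2929 ≡ 1 (mod 8), (2/2929) = +1.
Reciprocity: 1459 ≡ 3 and 2929 ≡ 1 (mod 4), so (1459/2929) = +(2929/1459).
Reduce top mod 1459: now compute (11/1459).
Reciprocity: 11 ≡ 3 and 1459 ≡ 3 (mod 4), so (11/1459) = −(1459/11).
Reduce top mod 11: now compute (7/11).
Reciprocity: 7 ≡ 3 and 11 ≡ 3 (mod 4), so (7/11) = −(11/7).
Reduce top mod 7: now compute (4/7).
Pull out 2^2: since 7 ≡ 7 (mod 8), (2/7) = +1, so (2/7)^2 = +1.
Reached (1/7) = 1. Collecting the sign flips along the way, the symbol is +1.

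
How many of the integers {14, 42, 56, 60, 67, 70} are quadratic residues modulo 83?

(14/83) = -1 → non-residue.
(42/83) = -1 → non-residue.
(56/83) = -1 → non-residue.
(60/83) = -1 → non-residue.
(67/83) = -1 → non-residue.
(70/83) = +1 → QR.
Total quadratic residues among the 6: 1.

1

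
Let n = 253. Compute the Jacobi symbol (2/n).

Pull out 2: since 253 ≡ 5 (mod 8), (2/253) = -1.
Reached (1/253) = 1. Collecting the sign flips along the way, the symbol is -1.

-1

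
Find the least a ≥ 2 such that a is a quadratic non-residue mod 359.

(2/359) = +1, so 2 is a residue.
(3/359) = +1, so 3 is a residue.
(4/359) = +1, so 4 is a residue.
(5/359) = +1, so 5 is a residue.
(6/359) = +1, so 6 is a residue.
(7/359) = −1, so 7 is the smallest positive non-residue mod 359.

7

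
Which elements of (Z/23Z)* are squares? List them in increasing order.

1,2,3,4,6,8,9,12,13,16,18

Square k = 1,…,11 (k and 23−k give the same square):
1²=1, 2²=4, 3²=9, 4²=16, 5²≡2, 6²≡13, 7²≡3, 8²≡18, 9²≡12, 10²≡8, 11²≡6 (mod 23).
So the quadratic residues mod 23 are {1, 2, 3, 4, 6, 8, 9, 12, 13, 16, 18}.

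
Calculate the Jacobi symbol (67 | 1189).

-1

Reciprocity: 67 ≡ 3 and 1189 ≡ 1 (mod 4), so (67/1189) = +(1189/67).
Reduce top mod 67: now compute (50/67).
Pull out 2: since 67 ≡ 3 (mod 8), (2/67) = -1.
Reciprocity: 25 ≡ 1 and 67 ≡ 3 (mod 4), so (25/67) = +(67/25).
Reduce top mod 25: now compute (17/25).
Reciprocity: 17 ≡ 1 and 25 ≡ 1 (mod 4), so (17/25) = +(25/17).
Reduce top mod 17: now compute (8/17).
Pull out 2^3: since 17 ≡ 1 (mod 8), (2/17) = +1, so (2/17)^3 = +1.
Reached (1/17) = 1. Collecting the sign flips along the way, the symbol is -1.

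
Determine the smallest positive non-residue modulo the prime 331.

(2/331) = −1, so 2 is the smallest positive non-residue mod 331.

2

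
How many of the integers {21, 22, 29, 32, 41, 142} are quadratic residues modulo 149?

3

(21/149) = -1 → non-residue.
(22/149) = +1 → QR.
(29/149) = +1 → QR.
(32/149) = -1 → non-residue.
(41/149) = -1 → non-residue.
(142/149) = +1 → QR.
Total quadratic residues among the 6: 3.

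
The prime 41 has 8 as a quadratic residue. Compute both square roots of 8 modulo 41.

41 ≡ 1 (mod 4), so we find a root by search.
Trying successive values, 7² = 49 ≡ 8 (mod 41). The other root is 41 − 7 = 34.

7, 34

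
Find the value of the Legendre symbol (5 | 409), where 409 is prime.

Euler's criterion: (5/409) ≡ 5^204 (mod 409).
5^2 ≡ 25 (mod 409)
5^4 ≡ 216 (mod 409)
5^8 ≡ 30 (mod 409)
5^16 ≡ 82 (mod 409)
5^32 ≡ 180 (mod 409)
5^64 ≡ 89 (mod 409)
5^128 ≡ 150 (mod 409)
5^204 = 5^(128+64+8+4) ≡ 1 (mod 409).
Result is 1, so (5/409) = 1.

1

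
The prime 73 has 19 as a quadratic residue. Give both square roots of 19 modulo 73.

73 ≡ 1 (mod 4), so we find a root by search.
Trying successive values, 26² = 676 ≡ 19 (mod 73). The other root is 73 − 26 = 47.

26, 47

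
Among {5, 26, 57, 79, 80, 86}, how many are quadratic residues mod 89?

4

(5/89) = +1 → QR.
(26/89) = -1 → non-residue.
(57/89) = +1 → QR.
(79/89) = +1 → QR.
(80/89) = +1 → QR.
(86/89) = -1 → non-residue.
Total quadratic residues among the 6: 4.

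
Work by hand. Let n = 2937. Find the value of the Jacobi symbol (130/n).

-1

Pull out 2: since 2937 ≡ 1 (mod 8), (2/2937) = +1.
Reciprocity: 65 ≡ 1 and 2937 ≡ 1 (mod 4), so (65/2937) = +(2937/65).
Reduce top mod 65: now compute (12/65).
Pull out 2^2: since 65 ≡ 1 (mod 8), (2/65) = +1, so (2/65)^2 = +1.
Reciprocity: 3 ≡ 3 and 65 ≡ 1 (mod 4), so (3/65) = +(65/3).
Reduce top mod 3: now compute (2/3).
Pull out 2: since 3 ≡ 3 (mod 8), (2/3) = -1.
Reached (1/3) = 1. Collecting the sign flips along the way, the symbol is -1.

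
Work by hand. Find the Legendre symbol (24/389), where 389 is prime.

Pull out 2^3: since 389 ≡ 5 (mod 8), (2/389) = -1, so (2/389)^3 = -1.
Reciprocity: 3 ≡ 3 and 389 ≡ 1 (mod 4), so (3/389) = +(389/3).
Reduce top mod 3: now compute (2/3).
Pull out 2: since 3 ≡ 3 (mod 8), (2/3) = -1.
Reached (1/3) = 1. Collecting the sign flips along the way, the symbol is +1.

1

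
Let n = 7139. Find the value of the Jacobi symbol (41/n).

1

Reciprocity: 41 ≡ 1 and 7139 ≡ 3 (mod 4), so (41/7139) = +(7139/41).
Reduce top mod 41: now compute (5/41).
Reciprocity: 5 ≡ 1 and 41 ≡ 1 (mod 4), so (5/41) = +(41/5).
Reduce top mod 5: now compute (1/5).
Reached (1/5) = 1. Collecting the sign flips along the way, the symbol is +1.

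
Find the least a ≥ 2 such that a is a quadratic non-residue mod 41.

3

(2/41) = +1, so 2 is a residue.
(3/41) = −1, so 3 is the smallest positive non-residue mod 41.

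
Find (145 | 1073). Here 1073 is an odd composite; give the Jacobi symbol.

0

Reciprocity: 145 ≡ 1 and 1073 ≡ 1 (mod 4), so (145/1073) = +(1073/145).
Reduce top mod 145: now compute (58/145).
Pull out 2: since 145 ≡ 1 (mod 8), (2/145) = +1.
Reciprocity: 29 ≡ 1 and 145 ≡ 1 (mod 4), so (29/145) = +(145/29).
Reduce top mod 29: now compute (0/29).
Top reduces to 0: gcd > 1, so the symbol is 0.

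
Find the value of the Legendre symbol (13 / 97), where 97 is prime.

Euler's criterion: (13/97) ≡ 13^48 (mod 97).
13^2 ≡ 72 (mod 97)
13^4 ≡ 43 (mod 97)
13^8 ≡ 6 (mod 97)
13^16 ≡ 36 (mod 97)
13^32 ≡ 35 (mod 97)
13^48 = 13^(32+16) ≡ 96 (mod 97).
Result is 96 ≡ −1, so (13/97) = −1.

-1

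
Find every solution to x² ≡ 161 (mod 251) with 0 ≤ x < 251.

Since 251 ≡ 3 (mod 4), a square root of 161 is 161^((251+1)/4) = 161^63 mod 251.
Repeated squaring: 161^2≡68, 161^4≡106, 161^8≡192, 161^16≡218, 161^32≡85 (mod 251).
161^63 = 161^(32+16+8+4+2+1) ≡ 101 (mod 251).
Check: 101² = 10201 ≡ 161 (mod 251). The two roots are 101 and 150.

101, 150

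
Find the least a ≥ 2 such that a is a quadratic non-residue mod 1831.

3

(2/1831) = +1, so 2 is a residue.
(3/1831) = −1, so 3 is the smallest positive non-residue mod 1831.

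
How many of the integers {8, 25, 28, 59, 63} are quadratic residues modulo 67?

2

(8/67) = -1 → non-residue.
(25/67) = +1 → QR.
(28/67) = -1 → non-residue.
(59/67) = +1 → QR.
(63/67) = -1 → non-residue.
Total quadratic residues among the 5: 2.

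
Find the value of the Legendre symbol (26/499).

1

Euler's criterion: (26/499) ≡ 26^249 (mod 499).
26^2 ≡ 177 (mod 499)
26^4 ≡ 391 (mod 499)
26^8 ≡ 187 (mod 499)
26^16 ≡ 39 (mod 499)
26^32 ≡ 24 (mod 499)
26^64 ≡ 77 (mod 499)
26^128 ≡ 440 (mod 499)
26^249 = 26^(128+64+32+16+8+1) ≡ 1 (mod 499).
Result is 1, so (26/499) = 1.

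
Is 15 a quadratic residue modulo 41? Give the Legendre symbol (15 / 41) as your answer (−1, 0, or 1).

-1

Reciprocity: 15 ≡ 3 and 41 ≡ 1 (mod 4), so (15/41) = +(41/15).
Reduce top mod 15: now compute (11/15).
Reciprocity: 11 ≡ 3 and 15 ≡ 3 (mod 4), so (11/15) = −(15/11).
Reduce top mod 11: now compute (4/11).
Pull out 2^2: since 11 ≡ 3 (mod 8), (2/11) = -1, so (2/11)^2 = +1.
Reached (1/11) = 1. Collecting the sign flips along the way, the symbol is -1.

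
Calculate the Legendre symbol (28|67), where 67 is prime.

-1

Pull out 2^2: since 67 ≡ 3 (mod 8), (2/67) = -1, so (2/67)^2 = +1.
Reciprocity: 7 ≡ 3 and 67 ≡ 3 (mod 4), so (7/67) = −(67/7).
Reduce top mod 7: now compute (4/7).
Pull out 2^2: since 7 ≡ 7 (mod 8), (2/7) = +1, so (2/7)^2 = +1.
Reached (1/7) = 1. Collecting the sign flips along the way, the symbol is -1.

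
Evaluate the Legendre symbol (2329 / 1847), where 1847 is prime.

1

First reduce: 2329 ≡ 482 (mod 1847).
Pull out 2: since 1847 ≡ 7 (mod 8), (2/1847) = +1.
Reciprocity: 241 ≡ 1 and 1847 ≡ 3 (mod 4), so (241/1847) = +(1847/241).
Reduce top mod 241: now compute (160/241).
Pull out 2^5: since 241 ≡ 1 (mod 8), (2/241) = +1, so (2/241)^5 = +1.
Reciprocity: 5 ≡ 1 and 241 ≡ 1 (mod 4), so (5/241) = +(241/5).
Reduce top mod 5: now compute (1/5).
Reached (1/5) = 1. Collecting the sign flips along the way, the symbol is +1.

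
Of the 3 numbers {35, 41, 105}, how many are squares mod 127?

(35/127) = +1 → QR.
(41/127) = +1 → QR.
(105/127) = -1 → non-residue.
Total quadratic residues among the 3: 2.

2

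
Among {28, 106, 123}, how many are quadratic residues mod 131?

2

(28/131) = +1 → QR.
(106/131) = -1 → non-residue.
(123/131) = +1 → QR.
Total quadratic residues among the 3: 2.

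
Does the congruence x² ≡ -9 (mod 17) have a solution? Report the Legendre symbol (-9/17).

First reduce: -9 ≡ 8 (mod 17).
Pull out 2^3: since 17 ≡ 1 (mod 8), (2/17) = +1, so (2/17)^3 = +1.
Reached (1/17) = 1. Collecting the sign flips along the way, the symbol is +1.

1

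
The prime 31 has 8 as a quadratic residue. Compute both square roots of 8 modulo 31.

Since 31 ≡ 3 (mod 4), a square root of 8 is 8^((31+1)/4) = 8^8 mod 31.
Repeated squaring: 8^2≡2, 8^4≡4, 8^8≡16 (mod 31).
8^8 = 8^(8) ≡ 16 (mod 31).
Check: 16² = 256 ≡ 8 (mod 31). The two roots are 15 and 16.

15, 16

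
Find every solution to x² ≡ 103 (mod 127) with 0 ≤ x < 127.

Since 127 ≡ 3 (mod 4), a square root of 103 is 103^((127+1)/4) = 103^32 mod 127.
Repeated squaring: 103^2≡68, 103^4≡52, 103^8≡37, 103^16≡99, 103^32≡22 (mod 127).
103^32 = 103^(32) ≡ 22 (mod 127).
Check: 22² = 484 ≡ 103 (mod 127). The two roots are 22 and 105.

22, 105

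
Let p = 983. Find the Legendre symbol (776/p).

-1

Pull out 2^3: since 983 ≡ 7 (mod 8), (2/983) = +1, so (2/983)^3 = +1.
Reciprocity: 97 ≡ 1 and 983 ≡ 3 (mod 4), so (97/983) = +(983/97).
Reduce top mod 97: now compute (13/97).
Reciprocity: 13 ≡ 1 and 97 ≡ 1 (mod 4), so (13/97) = +(97/13).
Reduce top mod 13: now compute (6/13).
Pull out 2: since 13 ≡ 5 (mod 8), (2/13) = -1.
Reciprocity: 3 ≡ 3 and 13 ≡ 1 (mod 4), so (3/13) = +(13/3).
Reduce top mod 3: now compute (1/3).
Reached (1/3) = 1. Collecting the sign flips along the way, the symbol is -1.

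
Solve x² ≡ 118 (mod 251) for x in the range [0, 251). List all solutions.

Since 251 ≡ 3 (mod 4), a square root of 118 is 118^((251+1)/4) = 118^63 mod 251.
Repeated squaring: 118^2≡119, 118^4≡105, 118^8≡232, 118^16≡110, 118^32≡52 (mod 251).
118^63 = 118^(32+16+8+4+2+1) ≡ 108 (mod 251).
Check: 108² = 11664 ≡ 118 (mod 251). The two roots are 108 and 143.

108, 143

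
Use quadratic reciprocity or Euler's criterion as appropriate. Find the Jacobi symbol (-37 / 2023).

First reduce: -37 ≡ 1986 (mod 2023).
Pull out 2: since 2023 ≡ 7 (mod 8), (2/2023) = +1.
Reciprocity: 993 ≡ 1 and 2023 ≡ 3 (mod 4), so (993/2023) = +(2023/993).
Reduce top mod 993: now compute (37/993).
Reciprocity: 37 ≡ 1 and 993 ≡ 1 (mod 4), so (37/993) = +(993/37).
Reduce top mod 37: now compute (31/37).
Reciprocity: 31 ≡ 3 and 37 ≡ 1 (mod 4), so (31/37) = +(37/31).
Reduce top mod 31: now compute (6/31).
Pull out 2: since 31 ≡ 7 (mod 8), (2/31) = +1.
Reciprocity: 3 ≡ 3 and 31 ≡ 3 (mod 4), so (3/31) = −(31/3).
Reduce top mod 3: now compute (1/3).
Reached (1/3) = 1. Collecting the sign flips along the way, the symbol is -1.

-1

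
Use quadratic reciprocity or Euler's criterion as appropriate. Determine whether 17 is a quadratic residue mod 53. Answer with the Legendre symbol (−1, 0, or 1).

1

Reciprocity: 17 ≡ 1 and 53 ≡ 1 (mod 4), so (17/53) = +(53/17).
Reduce top mod 17: now compute (2/17).
Pull out 2: since 17 ≡ 1 (mod 8), (2/17) = +1.
Reached (1/17) = 1. Collecting the sign flips along the way, the symbol is +1.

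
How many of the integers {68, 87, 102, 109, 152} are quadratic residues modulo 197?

(68/197) = -1 → non-residue.
(87/197) = -1 → non-residue.
(102/197) = -1 → non-residue.
(109/197) = +1 → QR.
(152/197) = -1 → non-residue.
Total quadratic residues among the 5: 1.

1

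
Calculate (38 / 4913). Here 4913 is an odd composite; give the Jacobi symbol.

Pull out 2: since 4913 ≡ 1 (mod 8), (2/4913) = +1.
Reciprocity: 19 ≡ 3 and 4913 ≡ 1 (mod 4), so (19/4913) = +(4913/19).
Reduce top mod 19: now compute (11/19).
Reciprocity: 11 ≡ 3 and 19 ≡ 3 (mod 4), so (11/19) = −(19/11).
Reduce top mod 11: now compute (8/11).
Pull out 2^3: since 11 ≡ 3 (mod 8), (2/11) = -1, so (2/11)^3 = -1.
Reached (1/11) = 1. Collecting the sign flips along the way, the symbol is +1.

1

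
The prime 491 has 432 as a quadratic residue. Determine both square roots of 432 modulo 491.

Since 491 ≡ 3 (mod 4), a square root of 432 is 432^((491+1)/4) = 432^123 mod 491.
Repeated squaring: 432^2≡44, 432^4≡463, 432^8≡293, 432^16≡415, 432^32≡375, 432^64≡199 (mod 491).
432^123 = 432^(64+32+16+8+2+1) ≡ 117 (mod 491).
Check: 117² = 13689 ≡ 432 (mod 491). The two roots are 117 and 374.

117, 374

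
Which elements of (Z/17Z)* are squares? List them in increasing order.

Square k = 1,…,8 (k and 17−k give the same square):
1²=1, 2²=4, 3²=9, 4²=16, 5²≡8, 6²≡2, 7²≡15, 8²≡13 (mod 17).
So the quadratic residues mod 17 are {1, 2, 4, 8, 9, 13, 15, 16}.

1 2 4 8 9 13 15 16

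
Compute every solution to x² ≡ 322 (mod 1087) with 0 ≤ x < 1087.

439, 648

Since 1087 ≡ 3 (mod 4), a square root of 322 is 322^((1087+1)/4) = 322^272 mod 1087.
Repeated squaring: 322^2≡419, 322^4≡554, 322^8≡382, 322^16≡266, 322^32≡101, 322^64≡418, 322^128≡804, 322^256≡738 (mod 1087).
322^272 = 322^(256+16) ≡ 648 (mod 1087).
Check: 648² = 419904 ≡ 322 (mod 1087). The two roots are 439 and 648.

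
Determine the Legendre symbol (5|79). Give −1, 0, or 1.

Reciprocity: 5 ≡ 1 and 79 ≡ 3 (mod 4), so (5/79) = +(79/5).
Reduce top mod 5: now compute (4/5).
Pull out 2^2: since 5 ≡ 5 (mod 8), (2/5) = -1, so (2/5)^2 = +1.
Reached (1/5) = 1. Collecting the sign flips along the way, the symbol is +1.

1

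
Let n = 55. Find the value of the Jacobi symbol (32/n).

Pull out 2^5: since 55 ≡ 7 (mod 8), (2/55) = +1, so (2/55)^5 = +1.
Reached (1/55) = 1. Collecting the sign flips along the way, the symbol is +1.

1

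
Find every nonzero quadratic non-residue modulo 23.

5,7,10,11,14,15,17,19,20,21,22

Square k = 1,…,11 (k and 23−k give the same square):
1²=1, 2²=4, 3²=9, 4²=16, 5²≡2, 6²≡13, 7²≡3, 8²≡18, 9²≡12, 10²≡8, 11²≡6 (mod 23).
The residues are {1, 2, 3, 4, 6, 8, 9, 12, 13, 16, 18}; the non-residues are the remaining 11 nonzero classes.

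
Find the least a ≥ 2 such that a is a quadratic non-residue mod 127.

3

(2/127) = +1, so 2 is a residue.
(3/127) = −1, so 3 is the smallest positive non-residue mod 127.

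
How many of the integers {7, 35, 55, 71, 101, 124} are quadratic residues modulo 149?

(7/149) = +1 → QR.
(35/149) = +1 → QR.
(55/149) = -1 → non-residue.
(71/149) = -1 → non-residue.
(101/149) = -1 → non-residue.
(124/149) = +1 → QR.
Total quadratic residues among the 6: 3.

3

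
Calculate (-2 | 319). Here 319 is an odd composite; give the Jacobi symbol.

-1

First reduce: -2 ≡ 317 (mod 319).
Reciprocity: 317 ≡ 1 and 319 ≡ 3 (mod 4), so (317/319) = +(319/317).
Reduce top mod 317: now compute (2/317).
Pull out 2: since 317 ≡ 5 (mod 8), (2/317) = -1.
Reached (1/317) = 1. Collecting the sign flips along the way, the symbol is -1.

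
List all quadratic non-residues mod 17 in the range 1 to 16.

Square k = 1,…,8 (k and 17−k give the same square):
1²=1, 2²=4, 3²=9, 4²=16, 5²≡8, 6²≡2, 7²≡15, 8²≡13 (mod 17).
The residues are {1, 2, 4, 8, 9, 13, 15, 16}; the non-residues are the remaining 8 nonzero classes.

3,5,6,7,10,11,12,14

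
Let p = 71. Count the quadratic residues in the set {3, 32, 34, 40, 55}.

3

(3/71) = +1 → QR.
(32/71) = +1 → QR.
(34/71) = -1 → non-residue.
(40/71) = +1 → QR.
(55/71) = -1 → non-residue.
Total quadratic residues among the 5: 3.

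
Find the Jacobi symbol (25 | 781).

1

Reciprocity: 25 ≡ 1 and 781 ≡ 1 (mod 4), so (25/781) = +(781/25).
Reduce top mod 25: now compute (6/25).
Pull out 2: since 25 ≡ 1 (mod 8), (2/25) = +1.
Reciprocity: 3 ≡ 3 and 25 ≡ 1 (mod 4), so (3/25) = +(25/3).
Reduce top mod 3: now compute (1/3).
Reached (1/3) = 1. Collecting the sign flips along the way, the symbol is +1.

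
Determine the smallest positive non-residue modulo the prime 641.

3

(2/641) = +1, so 2 is a residue.
(3/641) = −1, so 3 is the smallest positive non-residue mod 641.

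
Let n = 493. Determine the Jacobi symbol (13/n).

Reciprocity: 13 ≡ 1 and 493 ≡ 1 (mod 4), so (13/493) = +(493/13).
Reduce top mod 13: now compute (12/13).
Pull out 2^2: since 13 ≡ 5 (mod 8), (2/13) = -1, so (2/13)^2 = +1.
Reciprocity: 3 ≡ 3 and 13 ≡ 1 (mod 4), so (3/13) = +(13/3).
Reduce top mod 3: now compute (1/3).
Reached (1/3) = 1. Collecting the sign flips along the way, the symbol is +1.

1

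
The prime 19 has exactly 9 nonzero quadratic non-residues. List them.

2, 3, 8, 10, 12, 13, 14, 15, 18

Square k = 1,…,9 (k and 19−k give the same square):
1²=1, 2²=4, 3²=9, 4²=16, 5²≡6, 6²≡17, 7²≡11, 8²≡7, 9²≡5 (mod 19).
The residues are {1, 4, 5, 6, 7, 9, 11, 16, 17}; the non-residues are the remaining 9 nonzero classes.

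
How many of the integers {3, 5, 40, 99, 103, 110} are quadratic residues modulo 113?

(3/113) = -1 → non-residue.
(5/113) = -1 → non-residue.
(40/113) = -1 → non-residue.
(99/113) = +1 → QR.
(103/113) = -1 → non-residue.
(110/113) = -1 → non-residue.
Total quadratic residues among the 6: 1.

1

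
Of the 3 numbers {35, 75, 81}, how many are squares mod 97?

3

(35/97) = +1 → QR.
(75/97) = +1 → QR.
(81/97) = +1 → QR.
Total quadratic residues among the 3: 3.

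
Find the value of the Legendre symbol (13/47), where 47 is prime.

-1

Euler's criterion: (13/47) ≡ 13^23 (mod 47).
13^2 ≡ 28 (mod 47)
13^4 ≡ 32 (mod 47)
13^8 ≡ 37 (mod 47)
13^16 ≡ 6 (mod 47)
13^23 = 13^(16+4+2+1) ≡ 46 (mod 47).
Result is 46 ≡ −1, so (13/47) = −1.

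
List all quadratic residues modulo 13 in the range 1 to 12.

1, 3, 4, 9, 10, 12

Square k = 1,…,6 (k and 13−k give the same square):
1²=1, 2²=4, 3²=9, 4²≡3, 5²≡12, 6²≡10 (mod 13).
So the quadratic residues mod 13 are {1, 3, 4, 9, 10, 12}.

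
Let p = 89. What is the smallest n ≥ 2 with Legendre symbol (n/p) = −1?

3

(2/89) = +1, so 2 is a residue.
(3/89) = −1, so 3 is the smallest positive non-residue mod 89.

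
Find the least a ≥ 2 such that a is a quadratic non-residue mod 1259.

(2/1259) = −1, so 2 is the smallest positive non-residue mod 1259.

2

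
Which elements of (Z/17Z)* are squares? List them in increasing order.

1, 2, 4, 8, 9, 13, 15, 16

Square k = 1,…,8 (k and 17−k give the same square):
1²=1, 2²=4, 3²=9, 4²=16, 5²≡8, 6²≡2, 7²≡15, 8²≡13 (mod 17).
So the quadratic residues mod 17 are {1, 2, 4, 8, 9, 13, 15, 16}.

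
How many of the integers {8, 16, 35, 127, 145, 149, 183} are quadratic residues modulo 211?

2

(8/211) = -1 → non-residue.
(16/211) = +1 → QR.
(35/211) = -1 → non-residue.
(127/211) = -1 → non-residue.
(145/211) = -1 → non-residue.
(149/211) = -1 → non-residue.
(183/211) = +1 → QR.
Total quadratic residues among the 7: 2.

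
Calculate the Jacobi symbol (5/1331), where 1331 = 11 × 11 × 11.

1

Reciprocity: 5 ≡ 1 and 1331 ≡ 3 (mod 4), so (5/1331) = +(1331/5).
Reduce top mod 5: now compute (1/5).
Reached (1/5) = 1. Collecting the sign flips along the way, the symbol is +1.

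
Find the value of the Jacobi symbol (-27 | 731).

First reduce: -27 ≡ 704 (mod 731).
Pull out 2^6: since 731 ≡ 3 (mod 8), (2/731) = -1, so (2/731)^6 = +1.
Reciprocity: 11 ≡ 3 and 731 ≡ 3 (mod 4), so (11/731) = −(731/11).
Reduce top mod 11: now compute (5/11).
Reciprocity: 5 ≡ 1 and 11 ≡ 3 (mod 4), so (5/11) = +(11/5).
Reduce top mod 5: now compute (1/5).
Reached (1/5) = 1. Collecting the sign flips along the way, the symbol is -1.

-1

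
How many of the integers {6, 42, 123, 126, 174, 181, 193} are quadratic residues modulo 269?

(6/269) = +1 → QR.
(42/269) = -1 → non-residue.
(123/269) = -1 → non-residue.
(126/269) = +1 → QR.
(174/269) = -1 → non-residue.
(181/269) = -1 → non-residue.
(193/269) = -1 → non-residue.
Total quadratic residues among the 7: 2.

2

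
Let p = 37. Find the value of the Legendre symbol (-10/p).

1

First reduce: -10 ≡ 27 (mod 37).
Reciprocity: 27 ≡ 3 and 37 ≡ 1 (mod 4), so (27/37) = +(37/27).
Reduce top mod 27: now compute (10/27).
Pull out 2: since 27 ≡ 3 (mod 8), (2/27) = -1.
Reciprocity: 5 ≡ 1 and 27 ≡ 3 (mod 4), so (5/27) = +(27/5).
Reduce top mod 5: now compute (2/5).
Pull out 2: since 5 ≡ 5 (mod 8), (2/5) = -1.
Reached (1/5) = 1. Collecting the sign flips along the way, the symbol is +1.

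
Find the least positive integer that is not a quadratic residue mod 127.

3

(2/127) = +1, so 2 is a residue.
(3/127) = −1, so 3 is the smallest positive non-residue mod 127.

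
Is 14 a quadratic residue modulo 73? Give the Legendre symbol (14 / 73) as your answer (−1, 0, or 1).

Pull out 2: since 73 ≡ 1 (mod 8), (2/73) = +1.
Reciprocity: 7 ≡ 3 and 73 ≡ 1 (mod 4), so (7/73) = +(73/7).
Reduce top mod 7: now compute (3/7).
Reciprocity: 3 ≡ 3 and 7 ≡ 3 (mod 4), so (3/7) = −(7/3).
Reduce top mod 3: now compute (1/3).
Reached (1/3) = 1. Collecting the sign flips along the way, the symbol is -1.

-1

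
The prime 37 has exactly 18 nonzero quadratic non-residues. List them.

2,5,6,8,13,14,15,17,18,19,20,22,23,24,29,31,32,35

Square k = 1,…,18 (k and 37−k give the same square):
1²=1, 2²=4, 3²=9, 4²=16, 5²=25, 6²=36, 7²≡12, 8²≡27, 9²≡7, 10²≡26, 11²≡10, 12²≡33, 13²≡21, 14²≡11, 15²≡3, 16²≡34, 17²≡30, 18²≡28 (mod 37).
The residues are {1, 3, 4, 7, 9, 10, 11, 12, 16, 21, 25, 26, 27, 28, 30, 33, 34, 36}; the non-residues are the remaining 18 nonzero classes.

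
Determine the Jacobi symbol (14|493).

1

Pull out 2: since 493 ≡ 5 (mod 8), (2/493) = -1.
Reciprocity: 7 ≡ 3 and 493 ≡ 1 (mod 4), so (7/493) = +(493/7).
Reduce top mod 7: now compute (3/7).
Reciprocity: 3 ≡ 3 and 7 ≡ 3 (mod 4), so (3/7) = −(7/3).
Reduce top mod 3: now compute (1/3).
Reached (1/3) = 1. Collecting the sign flips along the way, the symbol is +1.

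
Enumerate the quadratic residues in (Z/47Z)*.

Square k = 1,…,23 (k and 47−k give the same square):
1²=1, 2²=4, 3²=9, 4²=16, 5²=25, 6²=36, 7²≡2, 8²≡17, 9²≡34, 10²≡6, 11²≡27, 12²≡3, 13²≡28, 14²≡8, 15²≡37, 16²≡21, 17²≡7, 18²≡42, 19²≡32, 20²≡24, 21²≡18, 22²≡14, 23²≡12 (mod 47).
So the quadratic residues mod 47 are {1, 2, 3, 4, 6, 7, 8, 9, 12, 14, 16, 17, 18, 21, 24, 25, 27, 28, 32, 34, 36, 37, 42}.

1, 2, 3, 4, 6, 7, 8, 9, 12, 14, 16, 17, 18, 21, 24, 25, 27, 28, 32, 34, 36, 37, 42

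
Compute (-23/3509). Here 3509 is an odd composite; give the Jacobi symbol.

First reduce: -23 ≡ 3486 (mod 3509).
Pull out 2: since 3509 ≡ 5 (mod 8), (2/3509) = -1.
Reciprocity: 1743 ≡ 3 and 3509 ≡ 1 (mod 4), so (1743/3509) = +(3509/1743).
Reduce top mod 1743: now compute (23/1743).
Reciprocity: 23 ≡ 3 and 1743 ≡ 3 (mod 4), so (23/1743) = −(1743/23).
Reduce top mod 23: now compute (18/23).
Pull out 2: since 23 ≡ 7 (mod 8), (2/23) = +1.
Reciprocity: 9 ≡ 1 and 23 ≡ 3 (mod 4), so (9/23) = +(23/9).
Reduce top mod 9: now compute (5/9).
Reciprocity: 5 ≡ 1 and 9 ≡ 1 (mod 4), so (5/9) = +(9/5).
Reduce top mod 5: now compute (4/5).
Pull out 2^2: since 5 ≡ 5 (mod 8), (2/5) = -1, so (2/5)^2 = +1.
Reached (1/5) = 1. Collecting the sign flips along the way, the symbol is +1.

1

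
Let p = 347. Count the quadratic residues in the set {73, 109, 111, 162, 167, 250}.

(73/347) = +1 → QR.
(109/347) = +1 → QR.
(111/347) = -1 → non-residue.
(162/347) = -1 → non-residue.
(167/347) = +1 → QR.
(250/347) = +1 → QR.
Total quadratic residues among the 6: 4.

4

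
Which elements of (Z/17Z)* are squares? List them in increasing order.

Square k = 1,…,8 (k and 17−k give the same square):
1²=1, 2²=4, 3²=9, 4²=16, 5²≡8, 6²≡2, 7²≡15, 8²≡13 (mod 17).
So the quadratic residues mod 17 are {1, 2, 4, 8, 9, 13, 15, 16}.

1 2 4 8 9 13 15 16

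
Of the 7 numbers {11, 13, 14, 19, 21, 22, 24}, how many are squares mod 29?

(11/29) = -1 → non-residue.
(13/29) = +1 → QR.
(14/29) = -1 → non-residue.
(19/29) = -1 → non-residue.
(21/29) = -1 → non-residue.
(22/29) = +1 → QR.
(24/29) = +1 → QR.
Total quadratic residues among the 7: 3.

3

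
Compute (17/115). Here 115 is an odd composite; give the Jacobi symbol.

1

Reciprocity: 17 ≡ 1 and 115 ≡ 3 (mod 4), so (17/115) = +(115/17).
Reduce top mod 17: now compute (13/17).
Reciprocity: 13 ≡ 1 and 17 ≡ 1 (mod 4), so (13/17) = +(17/13).
Reduce top mod 13: now compute (4/13).
Pull out 2^2: since 13 ≡ 5 (mod 8), (2/13) = -1, so (2/13)^2 = +1.
Reached (1/13) = 1. Collecting the sign flips along the way, the symbol is +1.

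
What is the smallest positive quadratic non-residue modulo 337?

(2/337) = +1, so 2 is a residue.
(3/337) = +1, so 3 is a residue.
(4/337) = +1, so 4 is a residue.
(5/337) = −1, so 5 is the smallest positive non-residue mod 337.

5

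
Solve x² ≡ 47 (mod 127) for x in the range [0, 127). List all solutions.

Since 127 ≡ 3 (mod 4), a square root of 47 is 47^((127+1)/4) = 47^32 mod 127.
Repeated squaring: 47^2≡50, 47^4≡87, 47^8≡76, 47^16≡61, 47^32≡38 (mod 127).
47^32 = 47^(32) ≡ 38 (mod 127).
Check: 38² = 1444 ≡ 47 (mod 127). The two roots are 38 and 89.

38, 89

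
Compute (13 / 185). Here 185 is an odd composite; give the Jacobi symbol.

1

Reciprocity: 13 ≡ 1 and 185 ≡ 1 (mod 4), so (13/185) = +(185/13).
Reduce top mod 13: now compute (3/13).
Reciprocity: 3 ≡ 3 and 13 ≡ 1 (mod 4), so (3/13) = +(13/3).
Reduce top mod 3: now compute (1/3).
Reached (1/3) = 1. Collecting the sign flips along the way, the symbol is +1.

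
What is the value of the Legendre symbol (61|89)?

-1

Reciprocity: 61 ≡ 1 and 89 ≡ 1 (mod 4), so (61/89) = +(89/61).
Reduce top mod 61: now compute (28/61).
Pull out 2^2: since 61 ≡ 5 (mod 8), (2/61) = -1, so (2/61)^2 = +1.
Reciprocity: 7 ≡ 3 and 61 ≡ 1 (mod 4), so (7/61) = +(61/7).
Reduce top mod 7: now compute (5/7).
Reciprocity: 5 ≡ 1 and 7 ≡ 3 (mod 4), so (5/7) = +(7/5).
Reduce top mod 5: now compute (2/5).
Pull out 2: since 5 ≡ 5 (mod 8), (2/5) = -1.
Reached (1/5) = 1. Collecting the sign flips along the way, the symbol is -1.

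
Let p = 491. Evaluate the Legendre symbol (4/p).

Pull out 2^2: since 491 ≡ 3 (mod 8), (2/491) = -1, so (2/491)^2 = +1.
Reached (1/491) = 1. Collecting the sign flips along the way, the symbol is +1.

1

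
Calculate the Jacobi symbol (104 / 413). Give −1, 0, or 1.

Pull out 2^3: since 413 ≡ 5 (mod 8), (2/413) = -1, so (2/413)^3 = -1.
Reciprocity: 13 ≡ 1 and 413 ≡ 1 (mod 4), so (13/413) = +(413/13).
Reduce top mod 13: now compute (10/13).
Pull out 2: since 13 ≡ 5 (mod 8), (2/13) = -1.
Reciprocity: 5 ≡ 1 and 13 ≡ 1 (mod 4), so (5/13) = +(13/5).
Reduce top mod 5: now compute (3/5).
Reciprocity: 3 ≡ 3 and 5 ≡ 1 (mod 4), so (3/5) = +(5/3).
Reduce top mod 3: now compute (2/3).
Pull out 2: since 3 ≡ 3 (mod 8), (2/3) = -1.
Reached (1/3) = 1. Collecting the sign flips along the way, the symbol is -1.

-1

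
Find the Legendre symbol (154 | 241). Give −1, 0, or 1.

1

Pull out 2: since 241 ≡ 1 (mod 8), (2/241) = +1.
Reciprocity: 77 ≡ 1 and 241 ≡ 1 (mod 4), so (77/241) = +(241/77).
Reduce top mod 77: now compute (10/77).
Pull out 2: since 77 ≡ 5 (mod 8), (2/77) = -1.
Reciprocity: 5 ≡ 1 and 77 ≡ 1 (mod 4), so (5/77) = +(77/5).
Reduce top mod 5: now compute (2/5).
Pull out 2: since 5 ≡ 5 (mod 8), (2/5) = -1.
Reached (1/5) = 1. Collecting the sign flips along the way, the symbol is +1.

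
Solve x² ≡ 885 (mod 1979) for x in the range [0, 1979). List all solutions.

Since 1979 ≡ 3 (mod 4), a square root of 885 is 885^((1979+1)/4) = 885^495 mod 1979.
Repeated squaring: 885^2≡1520, 885^4≡907, 885^8≡1364, 885^16≡236, 885^32≡284, 885^64≡1496, 885^128≡1746, 885^256≡856 (mod 1979).
885^495 = 885^(256+128+64+32+8+4+2+1) ≡ 662 (mod 1979).
Check: 662² = 438244 ≡ 885 (mod 1979). The two roots are 662 and 1317.

662, 1317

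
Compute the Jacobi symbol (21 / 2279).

Reciprocity: 21 ≡ 1 and 2279 ≡ 3 (mod 4), so (21/2279) = +(2279/21).
Reduce top mod 21: now compute (11/21).
Reciprocity: 11 ≡ 3 and 21 ≡ 1 (mod 4), so (11/21) = +(21/11).
Reduce top mod 11: now compute (10/11).
Pull out 2: since 11 ≡ 3 (mod 8), (2/11) = -1.
Reciprocity: 5 ≡ 1 and 11 ≡ 3 (mod 4), so (5/11) = +(11/5).
Reduce top mod 5: now compute (1/5).
Reached (1/5) = 1. Collecting the sign flips along the way, the symbol is -1.

-1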